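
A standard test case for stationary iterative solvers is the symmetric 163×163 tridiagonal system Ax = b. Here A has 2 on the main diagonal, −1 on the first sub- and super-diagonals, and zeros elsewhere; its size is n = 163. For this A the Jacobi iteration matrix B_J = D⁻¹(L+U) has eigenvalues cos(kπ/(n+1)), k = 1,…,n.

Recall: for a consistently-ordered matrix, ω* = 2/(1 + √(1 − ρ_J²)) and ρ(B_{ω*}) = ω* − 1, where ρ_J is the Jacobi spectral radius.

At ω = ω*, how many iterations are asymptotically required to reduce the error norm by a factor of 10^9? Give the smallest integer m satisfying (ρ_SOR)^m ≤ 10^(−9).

ρ_J = max_k |cos(kπ/164)| = cos(π/164) = 0.9998165
1 − cos²(π/164) = sin²(π/164) ⇒ √(1−ρ_J²) = sin(π/164) = 0.0191549.
So ω* = 2/1.0191549 = 1.9624102 (Young).
ρ(B_{ω*}) = ω*−1 = 0.9624102
9·ln10 = 20.7233; −ln(0.9624102) = 0.0383145; m = ⌈20.7233/0.0383145⌉ = ⌈540.874⌉ = 541.

m = 541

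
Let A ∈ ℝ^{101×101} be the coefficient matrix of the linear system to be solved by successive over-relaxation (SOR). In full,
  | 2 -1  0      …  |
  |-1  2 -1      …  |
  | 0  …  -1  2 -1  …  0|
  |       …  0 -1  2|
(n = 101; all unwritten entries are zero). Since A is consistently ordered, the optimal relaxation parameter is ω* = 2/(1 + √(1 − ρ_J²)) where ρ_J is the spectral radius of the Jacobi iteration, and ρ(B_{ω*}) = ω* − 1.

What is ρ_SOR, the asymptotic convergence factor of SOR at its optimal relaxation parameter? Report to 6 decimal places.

ρ_J = max_k |cos(kπ/102)| = cos(π/102) = 0.999526
1 − cos²(π/102) = sin²(π/102) ⇒ √(1−ρ_J²) = sin(π/102) = 0.0307951.
Then 2/(1+√(1−ρ_J²)) = 2/(1+0.0307951); ω* = 2/1.0307951 = 1.940250.
and ρ(B_{ω*}) = 1.940250 − 1 = 0.940250.

ρ_SOR = 0.940250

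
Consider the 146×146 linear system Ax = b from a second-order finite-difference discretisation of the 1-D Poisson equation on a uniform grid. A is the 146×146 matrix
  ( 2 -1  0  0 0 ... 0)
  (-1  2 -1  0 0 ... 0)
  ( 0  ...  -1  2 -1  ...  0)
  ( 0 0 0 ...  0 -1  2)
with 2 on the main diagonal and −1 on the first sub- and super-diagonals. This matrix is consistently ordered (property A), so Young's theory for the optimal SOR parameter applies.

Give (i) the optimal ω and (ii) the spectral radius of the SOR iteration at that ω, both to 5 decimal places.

ω* = 1.95815, ρ_SOR = 0.95815

spectrum of D⁻¹(L+U) = {cos(kπ/147) : 1≤k≤146}; ρ_J = cos(π/147) = 0.99977.
√(1 − cos²(π/147)) = sin(π/147) ≈ 0.021370.
ω* = 2 / (1 + 0.021370) = 2 / 1.021370 ≈ 1.95815.
Hence ρ(B_{ω*}) = 1.95815 − 1 = 0.95815.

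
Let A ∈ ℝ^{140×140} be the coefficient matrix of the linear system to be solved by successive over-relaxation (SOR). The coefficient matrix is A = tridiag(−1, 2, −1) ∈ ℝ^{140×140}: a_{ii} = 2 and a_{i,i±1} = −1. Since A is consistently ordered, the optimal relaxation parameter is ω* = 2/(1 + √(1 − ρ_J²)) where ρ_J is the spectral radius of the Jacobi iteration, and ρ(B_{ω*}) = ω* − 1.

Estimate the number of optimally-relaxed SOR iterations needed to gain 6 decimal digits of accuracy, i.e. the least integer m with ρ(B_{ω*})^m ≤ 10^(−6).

m = 311

n=140: λ(B_J) = 1 − λ(A)/2 = cos(kπ/141); k=1 gives ρ_J = 0.9997518.
√(1−ρ_J²) simplifies to sin(π/141) = 0.0222790.
ω* = 2/(1 + 0.0222790) = 2/1.0222790 = 1.9564131.
and ρ(B_{ω*}) = 1.9564131 − 1 = 0.9564131.
ρ_SOR^m ≤ 10^(−6) ⇔ m ≥ 6·ln10/(−ln 0.9564131) = 13.8155/0.0445653 = 310.006; m = ⌈310.006⌉ = 311.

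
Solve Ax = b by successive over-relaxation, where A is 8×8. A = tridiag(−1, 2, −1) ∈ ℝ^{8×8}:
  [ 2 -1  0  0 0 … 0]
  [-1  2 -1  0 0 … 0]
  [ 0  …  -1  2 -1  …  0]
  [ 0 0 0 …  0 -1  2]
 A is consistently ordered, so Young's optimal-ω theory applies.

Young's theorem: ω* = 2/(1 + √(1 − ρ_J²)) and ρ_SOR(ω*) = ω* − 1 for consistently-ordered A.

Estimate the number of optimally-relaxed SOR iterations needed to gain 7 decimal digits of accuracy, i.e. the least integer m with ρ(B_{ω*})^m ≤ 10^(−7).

m = 23

n=8: λ(B_J) = 1 − λ(A)/2 = cos(kπ/9); k=1 gives ρ_J = 0.9396926.
√(1−ρ_J²) simplifies to sin(π/9) = 0.3420201.
[ω*] 2 ÷ (1 + 0.3420201) = 2 ÷ 1.3420201 = 1.4902906.
and ρ(B_{ω*}) = 1.4902906 − 1 = 0.4902906.
m ≥ 7·ln10 / (−ln 0.4902906) = 22.614; smallest integer m = 23.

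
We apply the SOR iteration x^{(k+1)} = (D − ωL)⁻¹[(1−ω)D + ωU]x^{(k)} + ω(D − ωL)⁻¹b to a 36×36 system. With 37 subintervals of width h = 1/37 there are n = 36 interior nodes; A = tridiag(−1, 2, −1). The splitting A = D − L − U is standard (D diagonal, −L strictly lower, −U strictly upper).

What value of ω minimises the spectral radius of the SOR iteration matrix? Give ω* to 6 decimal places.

With n=36, ρ(Jacobi) = cos(π/37) = 0.996397.
√(1−ρ_J²) = |sin(π/37)| = 0.0848059
ω* = 2 / (1 + 0.0848059) = 2 / 1.0848059 ≈ 1.843648.
[ρ_SOR] ω* − 1 = 0.843648.

ω* = 1.843648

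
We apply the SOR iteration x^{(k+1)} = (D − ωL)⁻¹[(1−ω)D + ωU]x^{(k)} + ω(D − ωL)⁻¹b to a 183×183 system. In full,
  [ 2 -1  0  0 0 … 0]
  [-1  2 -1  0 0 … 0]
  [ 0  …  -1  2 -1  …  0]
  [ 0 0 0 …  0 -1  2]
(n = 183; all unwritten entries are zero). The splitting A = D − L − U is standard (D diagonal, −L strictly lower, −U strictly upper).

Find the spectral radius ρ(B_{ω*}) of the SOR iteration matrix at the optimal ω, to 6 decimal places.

ρ_J = max_k |cos(kπ/184)| = cos(π/184) = 0.999854
√(1 − cos²(π/184)) = sin(π/184) ≈ 0.0170730.
ω* = 2/(1+0.0170730) = 1.966427
ρ_SOR = ω* − 1 = 1.966427 − 1 = 0.966427.

ρ_SOR = 0.966427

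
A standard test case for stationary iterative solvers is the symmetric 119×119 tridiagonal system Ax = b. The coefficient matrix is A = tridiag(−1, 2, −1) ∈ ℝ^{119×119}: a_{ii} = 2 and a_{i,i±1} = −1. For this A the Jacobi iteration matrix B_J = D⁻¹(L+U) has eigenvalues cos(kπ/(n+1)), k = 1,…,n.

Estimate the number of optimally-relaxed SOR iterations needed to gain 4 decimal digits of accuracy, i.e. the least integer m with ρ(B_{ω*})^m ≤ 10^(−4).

With n=119, ρ(Jacobi) = cos(π/120) = 0.9996573.
√(1−ρ_J²) simplifies to sin(π/120) = 0.0261769.
[ω*] 2 ÷ (1 + 0.0261769) = 2 ÷ 1.0261769 = 1.9489817.
and ρ(B_{ω*}) = 1.9489817 − 1 = 0.9489817.
4·ln10 = 9.21034; −ln(0.9489817) = 0.0523658; m = ⌈9.21034/0.0523658⌉ = ⌈175.885⌉ = 176.

m = 176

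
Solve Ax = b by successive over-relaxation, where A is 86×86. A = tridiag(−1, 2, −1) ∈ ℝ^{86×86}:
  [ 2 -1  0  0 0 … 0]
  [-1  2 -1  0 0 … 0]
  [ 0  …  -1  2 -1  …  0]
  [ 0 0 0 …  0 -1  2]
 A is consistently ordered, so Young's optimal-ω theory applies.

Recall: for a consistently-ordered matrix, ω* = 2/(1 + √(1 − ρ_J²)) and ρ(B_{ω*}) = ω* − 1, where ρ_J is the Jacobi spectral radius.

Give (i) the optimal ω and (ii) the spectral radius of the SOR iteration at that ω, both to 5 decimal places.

ω* = 1.93031, ρ_SOR = 0.93031

½·tridiag(1,0,1) at n=86: λ_k = cos(kπ/87); max |λ| at k=1 ⇒ ρ_J = cos(π/87) ≈ 0.99935.
1 − cos²(π/87) = sin²(π/87) ⇒ √(1−ρ_J²) = sin(π/87) = 0.036102.
Young: ω* = 2/(1+√(1−ρ_J²)) = 2/(1+0.036102) = 2/1.036102 = 1.93031.
ρ_SOR = ω* − 1 ≈ 0.93031.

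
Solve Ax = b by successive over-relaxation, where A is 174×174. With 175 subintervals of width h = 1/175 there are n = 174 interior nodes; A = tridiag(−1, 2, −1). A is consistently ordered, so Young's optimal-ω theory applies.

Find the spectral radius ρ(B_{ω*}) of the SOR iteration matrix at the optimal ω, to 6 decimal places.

ρ_SOR = 0.964731

ρ_J = max_k |cos(kπ/175)| = cos(π/175) = 0.999839
√(1 − cos²(π/175)) = sin(π/175) ≈ 0.0179510.
So ω* = 2/1.0179510 = 1.964731 (Young).
[ρ_SOR] ω* − 1 = 0.964731.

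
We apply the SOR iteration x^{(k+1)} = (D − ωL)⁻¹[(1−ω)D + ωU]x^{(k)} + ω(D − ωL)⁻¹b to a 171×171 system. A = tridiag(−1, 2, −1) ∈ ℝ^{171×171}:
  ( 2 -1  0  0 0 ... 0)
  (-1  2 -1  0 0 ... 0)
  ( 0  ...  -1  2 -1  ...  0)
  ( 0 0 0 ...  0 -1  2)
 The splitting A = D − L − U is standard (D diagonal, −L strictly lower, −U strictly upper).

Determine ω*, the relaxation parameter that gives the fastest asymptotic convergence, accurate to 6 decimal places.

½·tridiag(1,0,1) at n=171: λ_k = cos(kπ/172); max |λ| at k=1 ⇒ ρ_J = cos(π/172) ≈ 0.999833.
√(1−ρ_J²) = |sin(π/172)| = 0.0182641
Young: ω* = 2/(1+√(1−ρ_J²)) = 2/(1+0.0182641) = 2/1.0182641 = 1.964127.
[ρ_SOR] ω* − 1 = 0.964127.

ω* = 1.964127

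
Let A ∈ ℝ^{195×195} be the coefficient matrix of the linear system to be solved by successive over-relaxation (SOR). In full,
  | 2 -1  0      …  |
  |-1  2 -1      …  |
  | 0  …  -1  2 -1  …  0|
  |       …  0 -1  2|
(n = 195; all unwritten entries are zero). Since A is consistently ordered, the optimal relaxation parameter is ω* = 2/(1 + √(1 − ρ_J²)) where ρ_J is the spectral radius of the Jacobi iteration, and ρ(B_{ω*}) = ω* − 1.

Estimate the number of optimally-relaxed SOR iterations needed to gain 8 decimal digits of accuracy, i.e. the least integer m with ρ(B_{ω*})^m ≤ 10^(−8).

m = 575

B_J for the 195×195 system has eigenvalues cos(kπ/196); ρ_J = cos(π/196) = 0.9998715.
1 − cos²(π/196) = sin²(π/196) ⇒ √(1−ρ_J²) = sin(π/196) = 0.0160278.
ω* = 2/(1+0.0160278) = 1.9684501
[ρ_SOR] ω* − 1 = 0.9684501.
For 8 digits: m = 8·ln10 / (−ln 0.9684501) = 18.4207/0.0320583 = 574.600; round up → m = 575.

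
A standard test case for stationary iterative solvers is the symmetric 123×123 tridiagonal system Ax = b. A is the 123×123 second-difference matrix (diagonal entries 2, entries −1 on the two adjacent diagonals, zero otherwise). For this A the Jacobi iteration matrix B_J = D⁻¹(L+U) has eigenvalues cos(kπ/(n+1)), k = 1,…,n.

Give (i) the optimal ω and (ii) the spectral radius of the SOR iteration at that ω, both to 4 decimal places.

[ρ_J] n=123: ρ(B_J) = cos(π/(n+1)) = cos(π/124) = 0.9997.
1 − cos²(π/124) = sin²(π/124) ⇒ √(1−ρ_J²) = sin(π/124) = 0.02533.
Young: ω* = 2/(1+√(1−ρ_J²)) = 2/(1+0.02533) = 2/1.02533 = 1.9506.
ρ_SOR = ω* − 1 ≈ 0.9506.

ω* = 1.9506, ρ_SOR = 0.9506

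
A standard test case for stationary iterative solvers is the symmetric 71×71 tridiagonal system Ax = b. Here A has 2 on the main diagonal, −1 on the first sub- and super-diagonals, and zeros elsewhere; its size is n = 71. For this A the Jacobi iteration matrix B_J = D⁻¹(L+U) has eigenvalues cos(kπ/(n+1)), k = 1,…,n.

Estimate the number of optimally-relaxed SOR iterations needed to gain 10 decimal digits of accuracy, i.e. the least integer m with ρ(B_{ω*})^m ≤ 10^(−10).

ρ_J = max_k |cos(kπ/72)| = cos(π/72) = 0.9990482
root = sin(π/72) = 0.0436194  (since 1−cos² = sin²).
ω* = 2/(1+0.0436194) = 1.9164075
ρ_SOR = ω* − 1 ≈ 0.9164075.
m ≥ 10·ln10 / (−ln 0.9164075) = 263.774; smallest integer m = 264.

m = 264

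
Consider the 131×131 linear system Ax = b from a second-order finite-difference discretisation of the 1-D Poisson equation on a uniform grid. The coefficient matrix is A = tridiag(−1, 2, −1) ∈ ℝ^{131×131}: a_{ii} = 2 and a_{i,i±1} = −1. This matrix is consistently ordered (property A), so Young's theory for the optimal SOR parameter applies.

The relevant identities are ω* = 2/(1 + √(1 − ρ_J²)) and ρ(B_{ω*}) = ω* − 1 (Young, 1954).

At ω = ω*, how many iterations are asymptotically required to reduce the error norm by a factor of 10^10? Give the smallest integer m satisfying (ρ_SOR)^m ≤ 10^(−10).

m = 484

ρ_J = max_k |cos(kπ/132)| = cos(π/132) = 0.9997168
root = sin(π/132) = 0.0237977  (since 1−cos² = sin²).
[ω*] 2 ÷ (1 + 0.0237977) = 2 ÷ 1.0237977 = 1.9535109.
ρ_SOR = ω* − 1 = 1.9535109 − 1 = 0.9535109.
For 10 digits: m = 10·ln10 / (−ln 0.9535109) = 23.0259/0.0476044 = 483.693; round up → m = 484.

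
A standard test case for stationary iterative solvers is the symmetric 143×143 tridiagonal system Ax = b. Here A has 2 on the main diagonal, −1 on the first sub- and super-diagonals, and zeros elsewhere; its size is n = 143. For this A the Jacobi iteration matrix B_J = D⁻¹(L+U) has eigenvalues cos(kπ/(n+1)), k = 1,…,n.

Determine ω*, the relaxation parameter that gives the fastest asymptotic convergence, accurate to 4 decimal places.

ω* = 1.9573

[ρ_J] n=143: ρ(B_J) = cos(π/(n+1)) = cos(π/144) = 0.9998.
√(1−ρ_J²) simplifies to sin(π/144) = 0.02181.
So ω* = 2/1.02181 = 1.9573 (Young).
Hence ρ(B_{ω*}) = 1.9573 − 1 = 0.9573.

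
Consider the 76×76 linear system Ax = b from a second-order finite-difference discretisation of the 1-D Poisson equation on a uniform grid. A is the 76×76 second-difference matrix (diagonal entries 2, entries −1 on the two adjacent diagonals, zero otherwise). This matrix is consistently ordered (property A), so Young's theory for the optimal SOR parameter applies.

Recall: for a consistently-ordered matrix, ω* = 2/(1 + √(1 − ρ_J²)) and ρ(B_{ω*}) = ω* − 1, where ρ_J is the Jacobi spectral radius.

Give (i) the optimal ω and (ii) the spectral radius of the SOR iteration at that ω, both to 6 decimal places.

ω* = 1.921620, ρ_SOR = 0.921620

ρ_J = max_k |cos(kπ/77)| = cos(π/77) = 0.999168
√(1−ρ_J²) = |sin(π/77)| = 0.0407886
ω* = 2/(1+0.0407886) = 1.921620
Hence ρ(B_{ω*}) = 1.921620 − 1 = 0.921620.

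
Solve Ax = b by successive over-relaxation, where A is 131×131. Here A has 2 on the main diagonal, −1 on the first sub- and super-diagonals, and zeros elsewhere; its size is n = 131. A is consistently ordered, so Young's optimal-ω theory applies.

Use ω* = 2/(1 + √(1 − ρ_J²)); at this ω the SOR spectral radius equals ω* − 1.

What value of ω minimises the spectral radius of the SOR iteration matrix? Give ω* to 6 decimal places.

B_J for the 131×131 system has eigenvalues cos(kπ/132); ρ_J = cos(π/132) = 0.999717.
√(1 − cos²(π/132)) = sin(π/132) ≈ 0.0237977.
So ω* = 2/1.0237977 = 1.953511 (Young).
Hence ρ(B_{ω*}) = 1.953511 − 1 = 0.953511.

ω* = 1.953511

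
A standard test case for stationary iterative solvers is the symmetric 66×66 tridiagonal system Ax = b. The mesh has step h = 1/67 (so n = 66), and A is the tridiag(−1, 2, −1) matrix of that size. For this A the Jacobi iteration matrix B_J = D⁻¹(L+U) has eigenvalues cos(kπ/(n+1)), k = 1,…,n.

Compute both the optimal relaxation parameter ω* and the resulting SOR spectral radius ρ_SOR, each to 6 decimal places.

ω* = 1.910453, ρ_SOR = 0.910453

With n=66, ρ(Jacobi) = cos(π/67) = 0.998901.
√(1−ρ_J²) simplifies to sin(π/67) = 0.0468723.
So ω* = 2/1.0468723 = 1.910453 (Young).
ρ(B_{ω*}) = ω*−1 = 0.910453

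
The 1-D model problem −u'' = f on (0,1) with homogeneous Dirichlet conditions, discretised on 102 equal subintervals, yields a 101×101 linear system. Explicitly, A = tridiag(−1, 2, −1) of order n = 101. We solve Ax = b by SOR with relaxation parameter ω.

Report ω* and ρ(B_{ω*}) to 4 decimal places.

ω* = 1.9402, ρ_SOR = 0.9402

n=101: λ(B_J) = 1 − λ(A)/2 = cos(kπ/102); k=1 gives ρ_J = 0.9995.
√(1 − cos²(π/102)) = sin(π/102) ≈ 0.03080.
So ω* = 2/1.03080 = 1.9402 (Young).
At ω = 1.9402 every |λ(B_ω)| = ω−1, so ρ_SOR = 0.9402.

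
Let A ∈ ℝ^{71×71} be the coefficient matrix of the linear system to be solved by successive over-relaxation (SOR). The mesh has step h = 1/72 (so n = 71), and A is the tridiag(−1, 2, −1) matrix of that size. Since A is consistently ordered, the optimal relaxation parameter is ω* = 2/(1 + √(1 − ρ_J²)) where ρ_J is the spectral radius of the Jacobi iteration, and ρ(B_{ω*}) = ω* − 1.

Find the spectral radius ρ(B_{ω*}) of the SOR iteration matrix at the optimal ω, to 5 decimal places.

B_J for the 71×71 system has eigenvalues cos(kπ/72); ρ_J = cos(π/72) = 0.99905.
√(1 − cos²(π/72)) = sin(π/72) ≈ 0.043619.
So ω* = 2/1.043619 = 1.91641 (Young).
Hence ρ(B_{ω*}) = 1.91641 − 1 = 0.91641.

ρ_SOR = 0.91641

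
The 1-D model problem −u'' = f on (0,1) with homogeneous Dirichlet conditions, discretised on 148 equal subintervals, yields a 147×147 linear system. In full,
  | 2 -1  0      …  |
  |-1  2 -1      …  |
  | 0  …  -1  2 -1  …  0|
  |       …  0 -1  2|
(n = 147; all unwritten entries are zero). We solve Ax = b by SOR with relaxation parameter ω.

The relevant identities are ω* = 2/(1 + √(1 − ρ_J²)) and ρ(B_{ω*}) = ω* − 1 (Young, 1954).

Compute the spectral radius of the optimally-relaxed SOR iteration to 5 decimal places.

ρ_SOR = 0.95843

spectrum of D⁻¹(L+U) = {cos(kπ/148) : 1≤k≤147}; ρ_J = cos(π/148) = 0.99977.
√(1−ρ_J²) simplifies to sin(π/148) = 0.021225.
ω* = 2 / (1 + 0.021225) = 2 / 1.021225 ≈ 1.95843.
ρ_SOR = ω* − 1 = 1.95843 − 1 = 0.95843.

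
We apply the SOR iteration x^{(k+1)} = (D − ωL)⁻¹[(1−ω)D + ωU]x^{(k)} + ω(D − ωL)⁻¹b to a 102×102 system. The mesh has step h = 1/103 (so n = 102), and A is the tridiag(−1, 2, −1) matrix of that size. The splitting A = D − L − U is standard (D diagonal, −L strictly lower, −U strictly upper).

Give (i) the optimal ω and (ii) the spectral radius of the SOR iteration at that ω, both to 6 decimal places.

ω* = 1.940813, ρ_SOR = 0.940813

n=102: λ(B_J) = 1 − λ(A)/2 = cos(kπ/103); k=1 gives ρ_J = 0.999535.
√(1−ρ_J²) = |sin(π/103)| = 0.0304962
Then 2/(1+√(1−ρ_J²)) = 2/(1+0.0304962); ω* = 2/1.0304962 = 1.940813.
[ρ_SOR] ω* − 1 = 0.940813.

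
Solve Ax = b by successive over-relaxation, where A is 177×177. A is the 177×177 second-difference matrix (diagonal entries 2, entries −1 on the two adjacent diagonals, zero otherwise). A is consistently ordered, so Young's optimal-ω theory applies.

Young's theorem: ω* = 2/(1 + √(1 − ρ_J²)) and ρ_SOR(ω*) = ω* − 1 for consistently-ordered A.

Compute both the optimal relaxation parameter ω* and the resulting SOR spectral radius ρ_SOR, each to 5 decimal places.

With n=177, ρ(Jacobi) = cos(π/178) = 0.99984.
1 − cos²(π/178) = sin²(π/178) ⇒ √(1−ρ_J²) = sin(π/178) = 0.017648.
ω* = 2/(1 + 0.017648) = 2/1.017648 = 1.96532.
At ω = 1.96532 every |λ(B_ω)| = ω−1, so ρ_SOR = 0.96532.

ω* = 1.96532, ρ_SOR = 0.96532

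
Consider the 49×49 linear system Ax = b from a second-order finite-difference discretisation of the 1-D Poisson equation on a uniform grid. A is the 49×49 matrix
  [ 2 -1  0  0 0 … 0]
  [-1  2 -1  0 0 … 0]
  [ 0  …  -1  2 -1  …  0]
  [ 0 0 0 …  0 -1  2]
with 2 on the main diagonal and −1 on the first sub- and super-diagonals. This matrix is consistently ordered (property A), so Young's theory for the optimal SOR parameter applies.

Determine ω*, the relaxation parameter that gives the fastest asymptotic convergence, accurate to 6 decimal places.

[ρ_J] n=49: ρ(B_J) = cos(π/(n+1)) = cos(π/50) = 0.998027.
√(1 − cos²(π/50)) = sin(π/50) ≈ 0.0627905.
[ω*] 2 ÷ (1 + 0.0627905) = 2 ÷ 1.0627905 = 1.881838.
ρ_SOR = ω* − 1 ≈ 0.881838.

ω* = 1.881838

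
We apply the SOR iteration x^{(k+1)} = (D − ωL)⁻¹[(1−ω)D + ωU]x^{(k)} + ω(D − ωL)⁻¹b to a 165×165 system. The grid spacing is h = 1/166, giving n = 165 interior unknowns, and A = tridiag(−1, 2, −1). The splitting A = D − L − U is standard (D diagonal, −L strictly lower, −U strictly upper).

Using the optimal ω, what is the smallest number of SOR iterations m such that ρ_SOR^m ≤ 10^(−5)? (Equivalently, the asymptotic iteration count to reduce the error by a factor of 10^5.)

m = 305

With n=165, ρ(Jacobi) = cos(π/166) = 0.9998209.
√(1−ρ_J²) = |sin(π/166)| = 0.0189241
ω* = 2/(1+0.0189241) = 1.9628547
ρ(B_{ω*}) = ω*−1 = 0.9628547
ρ_SOR^m ≤ 10^(−5) ⇔ m ≥ 5·ln10/(−ln 0.9628547) = 11.5129/0.0378528 = 304.149; m = ⌈304.149⌉ = 305.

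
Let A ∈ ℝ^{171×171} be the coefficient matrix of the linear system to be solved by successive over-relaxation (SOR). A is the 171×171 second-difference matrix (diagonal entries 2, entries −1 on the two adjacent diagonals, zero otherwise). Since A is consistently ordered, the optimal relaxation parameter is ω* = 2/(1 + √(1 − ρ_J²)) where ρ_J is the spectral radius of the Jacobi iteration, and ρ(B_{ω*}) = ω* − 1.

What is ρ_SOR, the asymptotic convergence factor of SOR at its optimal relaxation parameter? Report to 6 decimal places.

ρ_SOR = 0.964127

B_J for the 171×171 system has eigenvalues cos(kπ/172); ρ_J = cos(π/172) = 0.999833.
1 − cos²(π/172) = sin²(π/172) ⇒ √(1−ρ_J²) = sin(π/172) = 0.0182641.
Then 2/(1+√(1−ρ_J²)) = 2/(1+0.0182641); ω* = 2/1.0182641 = 1.964127.
Hence ρ(B_{ω*}) = 1.964127 − 1 = 0.964127.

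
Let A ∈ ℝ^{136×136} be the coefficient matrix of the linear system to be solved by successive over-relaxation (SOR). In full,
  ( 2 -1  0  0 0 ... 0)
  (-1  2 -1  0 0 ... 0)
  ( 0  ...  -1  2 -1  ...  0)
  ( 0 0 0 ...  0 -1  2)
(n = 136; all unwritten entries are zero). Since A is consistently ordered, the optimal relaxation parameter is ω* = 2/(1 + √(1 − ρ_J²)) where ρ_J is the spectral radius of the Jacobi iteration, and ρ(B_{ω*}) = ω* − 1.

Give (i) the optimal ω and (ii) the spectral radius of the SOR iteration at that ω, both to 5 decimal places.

ω* = 1.95517, ρ_SOR = 0.95517

[ρ_J] n=136: ρ(B_J) = cos(π/(n+1)) = cos(π/137) = 0.99974.
√(1−ρ_J²) = |sin(π/137)| = 0.022929
Young: ω* = 2/(1+√(1−ρ_J²)) = 2/(1+0.022929) = 2/1.022929 = 1.95517.
At ω = 1.95517 every |λ(B_ω)| = ω−1, so ρ_SOR = 0.95517.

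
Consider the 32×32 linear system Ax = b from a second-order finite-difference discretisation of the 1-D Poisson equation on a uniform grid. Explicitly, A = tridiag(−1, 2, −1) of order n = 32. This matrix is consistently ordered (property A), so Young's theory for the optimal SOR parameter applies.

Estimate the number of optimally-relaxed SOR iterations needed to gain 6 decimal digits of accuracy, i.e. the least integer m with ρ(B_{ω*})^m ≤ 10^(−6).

With n=32, ρ(Jacobi) = cos(π/33) = 0.9954719.
root = sin(π/33) = 0.0950560  (since 1−cos² = sin²).
ω* = 2/(1+0.0950560) = 1.8263906
ρ_SOR = ω* − 1 = 1.8263906 − 1 = 0.8263906.
m ≥ 6·ln10 / (−ln 0.8263906) = 72.451; smallest integer m = 73.

m = 73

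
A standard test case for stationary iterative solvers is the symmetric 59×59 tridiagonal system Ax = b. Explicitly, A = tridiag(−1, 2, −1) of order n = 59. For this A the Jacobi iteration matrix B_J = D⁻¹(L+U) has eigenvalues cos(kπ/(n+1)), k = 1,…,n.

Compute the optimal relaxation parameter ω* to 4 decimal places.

ω* = 1.9005

B_J for the 59×59 system has eigenvalues cos(kπ/60); ρ_J = cos(π/60) = 0.9986.
1 − cos²(π/60) = sin²(π/60) ⇒ √(1−ρ_J²) = sin(π/60) = 0.05234.
ω* = 2 / (1 + 0.05234) = 2 / 1.05234 ≈ 1.9005.
[ρ_SOR] ω* − 1 = 0.9005.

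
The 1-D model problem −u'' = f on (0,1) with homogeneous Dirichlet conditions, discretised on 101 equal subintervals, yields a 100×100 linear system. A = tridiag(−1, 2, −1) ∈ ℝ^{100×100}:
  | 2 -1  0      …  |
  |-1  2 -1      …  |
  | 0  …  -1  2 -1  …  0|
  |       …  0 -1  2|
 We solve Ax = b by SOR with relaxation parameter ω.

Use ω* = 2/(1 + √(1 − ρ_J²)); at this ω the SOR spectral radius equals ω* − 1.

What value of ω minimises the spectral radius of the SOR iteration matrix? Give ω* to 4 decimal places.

½·tridiag(1,0,1) at n=100: λ_k = cos(kπ/101); max |λ| at k=1 ⇒ ρ_J = cos(π/101) ≈ 0.9995.
√(1−ρ_J²) = |sin(π/101)| = 0.03110
So ω* = 2/1.03110 = 1.9397 (Young).
and ρ(B_{ω*}) = 1.9397 − 1 = 0.9397.

ω* = 1.9397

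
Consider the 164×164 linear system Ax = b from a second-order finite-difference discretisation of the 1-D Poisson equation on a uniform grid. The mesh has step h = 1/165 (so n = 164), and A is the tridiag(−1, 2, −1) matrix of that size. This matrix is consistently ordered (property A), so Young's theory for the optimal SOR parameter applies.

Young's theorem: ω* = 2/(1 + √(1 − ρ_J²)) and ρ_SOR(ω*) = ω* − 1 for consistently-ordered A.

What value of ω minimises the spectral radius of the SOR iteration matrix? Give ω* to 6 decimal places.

ω* = 1.962634

ρ_J = max_k |cos(kπ/165)| = cos(π/165) = 0.999819
√(1−ρ_J²) simplifies to sin(π/165) = 0.0190388.
[ω*] 2 ÷ (1 + 0.0190388) = 2 ÷ 1.0190388 = 1.962634.
Hence ρ(B_{ω*}) = 1.962634 − 1 = 0.962634.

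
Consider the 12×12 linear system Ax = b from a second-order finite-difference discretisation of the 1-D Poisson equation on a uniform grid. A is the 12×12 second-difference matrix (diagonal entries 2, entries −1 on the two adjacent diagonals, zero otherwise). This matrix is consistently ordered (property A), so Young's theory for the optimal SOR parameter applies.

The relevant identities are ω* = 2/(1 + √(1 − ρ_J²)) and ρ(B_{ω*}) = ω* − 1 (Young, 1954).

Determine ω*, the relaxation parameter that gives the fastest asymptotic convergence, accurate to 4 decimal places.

ω* = 1.6138

½·tridiag(1,0,1) at n=12: λ_k = cos(kπ/13); max |λ| at k=1 ⇒ ρ_J = cos(π/13) ≈ 0.9709.
√(1−ρ_J²) = |sin(π/13)| = 0.23932
ω* = 2/(1 + 0.23932) = 2/1.23932 = 1.6138.
ρ_SOR = ω* − 1 = 1.6138 − 1 = 0.6138.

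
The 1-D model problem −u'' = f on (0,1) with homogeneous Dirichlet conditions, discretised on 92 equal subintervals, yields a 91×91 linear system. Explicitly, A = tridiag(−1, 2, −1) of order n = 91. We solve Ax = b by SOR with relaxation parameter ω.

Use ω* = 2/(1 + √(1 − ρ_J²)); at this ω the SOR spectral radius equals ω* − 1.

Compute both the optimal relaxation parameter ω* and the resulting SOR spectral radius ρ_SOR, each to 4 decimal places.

ω* = 1.9340, ρ_SOR = 0.9340

B_J for the 91×91 system has eigenvalues cos(kπ/92); ρ_J = cos(π/92) = 0.9994.
√(1 − cos²(π/92)) = sin(π/92) ≈ 0.03414.
Young: ω* = 2/(1+√(1−ρ_J²)) = 2/(1+0.03414) = 2/1.03414 = 1.9340.
and ρ(B_{ω*}) = 1.9340 − 1 = 0.9340.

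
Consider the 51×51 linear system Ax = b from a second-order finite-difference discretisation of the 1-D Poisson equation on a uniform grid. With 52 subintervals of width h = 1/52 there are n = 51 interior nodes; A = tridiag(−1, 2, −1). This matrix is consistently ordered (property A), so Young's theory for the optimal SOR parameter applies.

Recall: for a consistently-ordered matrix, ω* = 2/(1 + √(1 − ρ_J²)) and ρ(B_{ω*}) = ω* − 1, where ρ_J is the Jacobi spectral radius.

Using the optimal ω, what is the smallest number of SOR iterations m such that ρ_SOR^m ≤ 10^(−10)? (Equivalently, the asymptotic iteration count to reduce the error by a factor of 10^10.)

m = 191

n=51: λ(B_J) = 1 − λ(A)/2 = cos(kπ/52); k=1 gives ρ_J = 0.9981756.
root = sin(π/52) = 0.0603785  (since 1−cos² = sin²).
ω* = 2/(1 + 0.0603785) = 2/1.0603785 = 1.8861190.
and ρ(B_{ω*}) = 1.8861190 − 1 = 0.8861190.
m ≥ 10·ln10 / (−ln 0.8861190) = 190.448; smallest integer m = 191.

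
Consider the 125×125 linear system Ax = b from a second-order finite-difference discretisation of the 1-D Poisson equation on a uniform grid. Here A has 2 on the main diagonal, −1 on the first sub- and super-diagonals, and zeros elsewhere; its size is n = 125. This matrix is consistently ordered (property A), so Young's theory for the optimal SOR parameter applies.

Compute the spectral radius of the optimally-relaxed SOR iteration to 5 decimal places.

[ρ_J] n=125: ρ(B_J) = cos(π/(n+1)) = cos(π/126) = 0.99969.
root = sin(π/126) = 0.024931  (since 1−cos² = sin²).
Young: ω* = 2/(1+√(1−ρ_J²)) = 2/(1+0.024931) = 2/1.024931 = 1.95135.
ρ(B_{ω*}) = ω*−1 = 0.95135

ρ_SOR = 0.95135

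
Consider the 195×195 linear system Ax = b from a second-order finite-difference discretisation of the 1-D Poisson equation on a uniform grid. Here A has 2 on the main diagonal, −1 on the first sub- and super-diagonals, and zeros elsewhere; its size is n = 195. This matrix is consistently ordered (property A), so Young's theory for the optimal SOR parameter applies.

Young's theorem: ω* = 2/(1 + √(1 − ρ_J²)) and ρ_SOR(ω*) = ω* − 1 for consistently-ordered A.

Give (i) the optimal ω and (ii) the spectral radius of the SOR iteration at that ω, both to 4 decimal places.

ω* = 1.9684, ρ_SOR = 0.9684

spectrum of D⁻¹(L+U) = {cos(kπ/196) : 1≤k≤195}; ρ_J = cos(π/196) = 0.9999.
√(1−ρ_J²) = |sin(π/196)| = 0.01603
Then 2/(1+√(1−ρ_J²)) = 2/(1+0.01603); ω* = 2/1.01603 = 1.9684.
ρ_SOR = ω* − 1 = 1.9684 − 1 = 0.9684.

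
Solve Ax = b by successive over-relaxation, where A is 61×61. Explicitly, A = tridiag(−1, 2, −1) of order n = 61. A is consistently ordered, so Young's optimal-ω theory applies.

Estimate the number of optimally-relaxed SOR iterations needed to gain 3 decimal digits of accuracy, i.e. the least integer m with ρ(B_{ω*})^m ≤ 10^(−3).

m = 69

spectrum of D⁻¹(L+U) = {cos(kπ/62) : 1≤k≤61}; ρ_J = cos(π/62) = 0.9987165.
√(1−ρ_J²) simplifies to sin(π/62) = 0.0506492.
ω* = 2/(1+0.0506492) = 1.9035849
ρ_SOR = ω* − 1 ≈ 0.9035849.
ρ_SOR^m ≤ 10^(−3) ⇔ m ≥ 3·ln10/(−ln 0.9035849) = 6.90776/0.101385 = 68.134; m = ⌈68.134⌉ = 69.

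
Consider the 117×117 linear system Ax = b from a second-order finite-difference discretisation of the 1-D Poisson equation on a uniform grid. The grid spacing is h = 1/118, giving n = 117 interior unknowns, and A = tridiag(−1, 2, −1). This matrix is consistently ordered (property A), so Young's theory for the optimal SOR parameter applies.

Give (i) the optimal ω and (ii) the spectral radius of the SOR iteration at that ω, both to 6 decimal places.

With n=117, ρ(Jacobi) = cos(π/118) = 0.999646.
1 − cos²(π/118) = sin²(π/118) ⇒ √(1−ρ_J²) = sin(π/118) = 0.0266205.
ω* = 2 / (1 + 0.0266205) = 2 / 1.0266205 ≈ 1.948140.
Hence ρ(B_{ω*}) = 1.948140 − 1 = 0.948140.

ω* = 1.948140, ρ_SOR = 0.948140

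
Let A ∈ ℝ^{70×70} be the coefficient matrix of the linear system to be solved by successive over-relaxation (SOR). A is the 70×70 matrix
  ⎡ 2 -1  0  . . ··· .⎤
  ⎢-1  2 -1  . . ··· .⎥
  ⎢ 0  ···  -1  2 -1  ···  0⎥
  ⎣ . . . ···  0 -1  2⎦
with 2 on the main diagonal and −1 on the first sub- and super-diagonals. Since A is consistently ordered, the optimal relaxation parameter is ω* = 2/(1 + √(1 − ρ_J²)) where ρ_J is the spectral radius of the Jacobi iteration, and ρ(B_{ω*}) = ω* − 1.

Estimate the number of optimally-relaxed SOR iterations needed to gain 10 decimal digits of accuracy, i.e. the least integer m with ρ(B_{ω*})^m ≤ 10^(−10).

m = 261

n=70: λ(B_J) = 1 − λ(A)/2 = cos(kπ/71); k=1 gives ρ_J = 0.9990212.
√(1 − cos²(π/71)) = sin(π/71) ≈ 0.0442333.
So ω* = 2/1.0442333 = 1.9152808 (Young).
[ρ_SOR] ω* − 1 = 0.9152808.
m ≥ 10·ln10 / (−ln 0.9152808) = 260.108; smallest integer m = 261.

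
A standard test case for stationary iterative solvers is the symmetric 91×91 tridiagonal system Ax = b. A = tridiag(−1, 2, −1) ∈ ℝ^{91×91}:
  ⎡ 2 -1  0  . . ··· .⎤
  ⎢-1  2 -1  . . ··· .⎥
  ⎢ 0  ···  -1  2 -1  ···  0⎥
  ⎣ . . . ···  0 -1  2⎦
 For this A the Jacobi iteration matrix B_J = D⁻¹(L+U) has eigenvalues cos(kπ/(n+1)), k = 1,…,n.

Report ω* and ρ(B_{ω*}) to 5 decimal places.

ρ_J = max_k |cos(kπ/92)| = cos(π/92) = 0.99942
1 − cos²(π/92) = sin²(π/92) ⇒ √(1−ρ_J²) = sin(π/92) = 0.034141.
ω* = 2/(1 + 0.034141) = 2/1.034141 = 1.93397.
ρ_SOR = ω* − 1 ≈ 0.93397.

ω* = 1.93397, ρ_SOR = 0.93397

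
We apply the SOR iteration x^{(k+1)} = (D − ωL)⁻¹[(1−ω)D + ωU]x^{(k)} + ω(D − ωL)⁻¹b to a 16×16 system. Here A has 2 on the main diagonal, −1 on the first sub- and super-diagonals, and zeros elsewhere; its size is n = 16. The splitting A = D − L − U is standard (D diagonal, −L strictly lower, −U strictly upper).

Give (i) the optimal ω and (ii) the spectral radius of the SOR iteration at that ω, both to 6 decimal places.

[ρ_J] n=16: ρ(B_J) = cos(π/(n+1)) = cos(π/17) = 0.982973.
√(1 − cos²(π/17)) = sin(π/17) ≈ 0.1837495.
ω* = 2/(1 + 0.1837495) = 2/1.1837495 = 1.689547.
ρ(B_{ω*}) = ω*−1 = 0.689547

ω* = 1.689547, ρ_SOR = 0.689547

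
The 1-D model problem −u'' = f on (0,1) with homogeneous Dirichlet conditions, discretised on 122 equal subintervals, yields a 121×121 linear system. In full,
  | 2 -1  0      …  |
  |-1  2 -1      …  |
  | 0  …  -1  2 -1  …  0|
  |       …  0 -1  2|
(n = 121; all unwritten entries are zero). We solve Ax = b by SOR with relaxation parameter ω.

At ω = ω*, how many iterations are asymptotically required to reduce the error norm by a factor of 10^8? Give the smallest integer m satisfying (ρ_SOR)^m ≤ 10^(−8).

m = 358

ρ_J = max_k |cos(kπ/122)| = cos(π/122) = 0.9996685
root = sin(π/122) = 0.0257479  (since 1−cos² = sin²).
ω* = 2/(1+0.0257479) = 1.9497968
ρ(B_{ω*}) = ω*−1 = 0.9497968
8·ln10 = 18.4207; −ln(0.9497968) = 0.0515072; m = ⌈18.4207/0.0515072⌉ = ⌈357.633⌉ = 358.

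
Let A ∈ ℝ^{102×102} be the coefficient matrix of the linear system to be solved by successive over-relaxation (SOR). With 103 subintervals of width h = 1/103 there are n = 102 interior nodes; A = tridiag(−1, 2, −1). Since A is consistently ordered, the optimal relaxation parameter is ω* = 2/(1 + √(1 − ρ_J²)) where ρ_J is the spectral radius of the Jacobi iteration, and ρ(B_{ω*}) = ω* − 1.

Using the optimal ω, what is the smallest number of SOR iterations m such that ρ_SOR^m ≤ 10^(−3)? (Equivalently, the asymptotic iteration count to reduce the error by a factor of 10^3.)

m = 114

½·tridiag(1,0,1) at n=102: λ_k = cos(kπ/103); max |λ| at k=1 ⇒ ρ_J = cos(π/103) ≈ 0.9995349.
√(1−ρ_J²) = |sin(π/103)| = 0.0304962
So ω* = 2/1.0304962 = 1.9408126 (Young).
ρ(B_{ω*}) = ω*−1 = 0.9408126
(0.9408126)^m ≤ 10^{−3}  ⇒  m·ln(0.9408126) ≤ −3·ln10  ⇒  m ≥ 113.221  ⇒  m = 114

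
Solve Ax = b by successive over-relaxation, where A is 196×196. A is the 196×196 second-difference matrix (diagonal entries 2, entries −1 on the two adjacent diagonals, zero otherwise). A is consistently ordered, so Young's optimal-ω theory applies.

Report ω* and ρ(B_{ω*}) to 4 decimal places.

n=196: λ(B_J) = 1 − λ(A)/2 = cos(kπ/197); k=1 gives ρ_J = 0.9999.
1 − cos²(π/197) = sin²(π/197) ⇒ √(1−ρ_J²) = sin(π/197) = 0.01595.
Young: ω* = 2/(1+√(1−ρ_J²)) = 2/(1+0.01595) = 2/1.01595 = 1.9686.
[ρ_SOR] ω* − 1 = 0.9686.

ω* = 1.9686, ρ_SOR = 0.9686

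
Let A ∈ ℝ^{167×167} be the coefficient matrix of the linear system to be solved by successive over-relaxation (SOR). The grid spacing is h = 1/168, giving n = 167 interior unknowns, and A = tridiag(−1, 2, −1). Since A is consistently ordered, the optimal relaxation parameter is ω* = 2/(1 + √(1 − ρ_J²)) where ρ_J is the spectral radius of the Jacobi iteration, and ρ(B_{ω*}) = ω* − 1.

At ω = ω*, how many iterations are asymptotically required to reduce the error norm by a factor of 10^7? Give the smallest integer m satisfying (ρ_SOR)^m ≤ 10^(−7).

m = 431

With n=167, ρ(Jacobi) = cos(π/168) = 0.9998252.
√(1−ρ_J²) simplifies to sin(π/168) = 0.0186989.
Then 2/(1+√(1−ρ_J²)) = 2/(1+0.0186989); ω* = 2/1.0186989 = 1.9632887.
[ρ_SOR] ω* − 1 = 0.9632887.
7·ln10 = 16.1181; −ln(0.9632887) = 0.0374021; m = ⌈16.1181/0.0374021⌉ = ⌈430.941⌉ = 431.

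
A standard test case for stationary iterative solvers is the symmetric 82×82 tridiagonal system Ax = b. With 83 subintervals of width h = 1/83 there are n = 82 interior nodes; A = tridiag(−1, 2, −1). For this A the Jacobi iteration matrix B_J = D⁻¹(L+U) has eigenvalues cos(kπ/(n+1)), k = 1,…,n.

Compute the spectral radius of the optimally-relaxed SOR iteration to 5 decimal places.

ρ_SOR = 0.92708

B_J for the 82×82 system has eigenvalues cos(kπ/83); ρ_J = cos(π/83) = 0.99928.
√(1−ρ_J²) simplifies to sin(π/83) = 0.037841.
[ω*] 2 ÷ (1 + 0.037841) = 2 ÷ 1.037841 = 1.92708.
ρ_SOR = ω* − 1 ≈ 0.92708.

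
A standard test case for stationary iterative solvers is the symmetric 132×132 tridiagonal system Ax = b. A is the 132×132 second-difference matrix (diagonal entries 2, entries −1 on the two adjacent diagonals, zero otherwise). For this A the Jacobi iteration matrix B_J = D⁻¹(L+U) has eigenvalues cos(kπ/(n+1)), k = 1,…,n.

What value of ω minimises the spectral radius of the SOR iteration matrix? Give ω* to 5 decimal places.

[ρ_J] n=132: ρ(B_J) = cos(π/(n+1)) = cos(π/133) = 0.99972.
1 − cos²(π/133) = sin²(π/133) ⇒ √(1−ρ_J²) = sin(π/133) = 0.023619.
So ω* = 2/1.023619 = 1.95385 (Young).
[ρ_SOR] ω* − 1 = 0.95385.

ω* = 1.95385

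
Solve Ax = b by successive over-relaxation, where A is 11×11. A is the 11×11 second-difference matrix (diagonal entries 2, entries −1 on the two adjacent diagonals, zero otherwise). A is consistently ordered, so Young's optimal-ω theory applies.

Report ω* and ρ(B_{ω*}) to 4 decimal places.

ω* = 1.5888, ρ_SOR = 0.5888

½·tridiag(1,0,1) at n=11: λ_k = cos(kπ/12); max |λ| at k=1 ⇒ ρ_J = cos(π/12) ≈ 0.9659.
√(1−ρ_J²) simplifies to sin(π/12) = 0.25882.
Then 2/(1+√(1−ρ_J²)) = 2/(1+0.25882); ω* = 2/1.25882 = 1.5888.
At ω = 1.5888 every |λ(B_ω)| = ω−1, so ρ_SOR = 0.5888.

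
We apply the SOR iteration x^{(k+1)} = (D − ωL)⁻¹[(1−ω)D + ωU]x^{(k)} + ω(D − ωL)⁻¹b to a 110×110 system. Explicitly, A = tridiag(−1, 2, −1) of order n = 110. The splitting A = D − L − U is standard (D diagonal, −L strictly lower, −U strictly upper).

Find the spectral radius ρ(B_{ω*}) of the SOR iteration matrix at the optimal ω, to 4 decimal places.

n=110: λ(B_J) = 1 − λ(A)/2 = cos(kπ/111); k=1 gives ρ_J = 0.9996.
√(1 − cos²(π/111)) = sin(π/111) ≈ 0.02830.
ω* = 2 / (1 + 0.02830) = 2 / 1.02830 ≈ 1.9450.
ρ_SOR = ω* − 1 = 1.9450 − 1 = 0.9450.

ρ_SOR = 0.9450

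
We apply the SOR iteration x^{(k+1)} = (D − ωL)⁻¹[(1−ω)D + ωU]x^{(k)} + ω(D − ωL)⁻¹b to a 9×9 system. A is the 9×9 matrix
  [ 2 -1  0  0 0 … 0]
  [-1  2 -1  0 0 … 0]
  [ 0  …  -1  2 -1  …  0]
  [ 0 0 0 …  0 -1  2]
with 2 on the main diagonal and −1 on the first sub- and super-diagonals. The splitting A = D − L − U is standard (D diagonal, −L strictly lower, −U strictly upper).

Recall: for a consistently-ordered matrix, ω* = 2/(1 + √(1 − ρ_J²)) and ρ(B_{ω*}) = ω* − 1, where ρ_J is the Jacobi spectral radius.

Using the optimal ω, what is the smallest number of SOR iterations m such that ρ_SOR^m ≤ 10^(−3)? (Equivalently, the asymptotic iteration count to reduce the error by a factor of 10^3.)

With n=9, ρ(Jacobi) = cos(π/10) = 0.9510565.
√(1−ρ_J²) simplifies to sin(π/10) = 0.3090170.
ω* = 2 / (1 + 0.3090170) = 2 / 1.3090170 ≈ 1.5278640.
ρ(B_{ω*}) = ω*−1 = 0.5278640
For 3 digits: m = 3·ln10 / (−ln 0.5278640) = 6.90776/0.638917 = 10.812; round up → m = 11.

m = 11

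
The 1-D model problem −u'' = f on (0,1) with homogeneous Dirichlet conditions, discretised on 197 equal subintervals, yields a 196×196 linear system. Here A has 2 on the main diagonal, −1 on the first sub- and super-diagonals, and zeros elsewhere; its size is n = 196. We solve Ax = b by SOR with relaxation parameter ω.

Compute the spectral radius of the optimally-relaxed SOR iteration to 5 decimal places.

ρ_SOR = 0.96861

ρ_J = max_k |cos(kπ/197)| = cos(π/197) = 0.99987
√(1−ρ_J²) simplifies to sin(π/197) = 0.015946.
Young: ω* = 2/(1+√(1−ρ_J²)) = 2/(1+0.015946) = 2/1.015946 = 1.96861.
and ρ(B_{ω*}) = 1.96861 − 1 = 0.96861.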